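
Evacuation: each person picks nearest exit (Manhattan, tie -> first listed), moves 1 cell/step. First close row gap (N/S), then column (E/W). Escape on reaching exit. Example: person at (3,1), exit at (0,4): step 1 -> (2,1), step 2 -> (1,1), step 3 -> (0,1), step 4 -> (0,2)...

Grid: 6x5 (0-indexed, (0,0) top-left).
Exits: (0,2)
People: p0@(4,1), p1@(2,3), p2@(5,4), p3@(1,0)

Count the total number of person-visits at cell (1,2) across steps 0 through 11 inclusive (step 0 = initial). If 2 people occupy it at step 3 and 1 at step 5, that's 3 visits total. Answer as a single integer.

Answer: 0

Derivation:
Step 0: p0@(4,1) p1@(2,3) p2@(5,4) p3@(1,0) -> at (1,2): 0 [-], cum=0
Step 1: p0@(3,1) p1@(1,3) p2@(4,4) p3@(0,0) -> at (1,2): 0 [-], cum=0
Step 2: p0@(2,1) p1@(0,3) p2@(3,4) p3@(0,1) -> at (1,2): 0 [-], cum=0
Step 3: p0@(1,1) p1@ESC p2@(2,4) p3@ESC -> at (1,2): 0 [-], cum=0
Step 4: p0@(0,1) p1@ESC p2@(1,4) p3@ESC -> at (1,2): 0 [-], cum=0
Step 5: p0@ESC p1@ESC p2@(0,4) p3@ESC -> at (1,2): 0 [-], cum=0
Step 6: p0@ESC p1@ESC p2@(0,3) p3@ESC -> at (1,2): 0 [-], cum=0
Step 7: p0@ESC p1@ESC p2@ESC p3@ESC -> at (1,2): 0 [-], cum=0
Total visits = 0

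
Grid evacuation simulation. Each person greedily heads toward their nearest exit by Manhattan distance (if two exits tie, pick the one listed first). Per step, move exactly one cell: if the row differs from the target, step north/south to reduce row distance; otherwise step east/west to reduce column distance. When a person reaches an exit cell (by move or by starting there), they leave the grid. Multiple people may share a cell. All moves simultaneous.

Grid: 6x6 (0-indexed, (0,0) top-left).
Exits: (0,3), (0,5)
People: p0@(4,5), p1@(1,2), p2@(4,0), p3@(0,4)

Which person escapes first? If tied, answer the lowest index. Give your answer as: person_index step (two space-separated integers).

Step 1: p0:(4,5)->(3,5) | p1:(1,2)->(0,2) | p2:(4,0)->(3,0) | p3:(0,4)->(0,3)->EXIT
Step 2: p0:(3,5)->(2,5) | p1:(0,2)->(0,3)->EXIT | p2:(3,0)->(2,0) | p3:escaped
Step 3: p0:(2,5)->(1,5) | p1:escaped | p2:(2,0)->(1,0) | p3:escaped
Step 4: p0:(1,5)->(0,5)->EXIT | p1:escaped | p2:(1,0)->(0,0) | p3:escaped
Step 5: p0:escaped | p1:escaped | p2:(0,0)->(0,1) | p3:escaped
Step 6: p0:escaped | p1:escaped | p2:(0,1)->(0,2) | p3:escaped
Step 7: p0:escaped | p1:escaped | p2:(0,2)->(0,3)->EXIT | p3:escaped
Exit steps: [4, 2, 7, 1]
First to escape: p3 at step 1

Answer: 3 1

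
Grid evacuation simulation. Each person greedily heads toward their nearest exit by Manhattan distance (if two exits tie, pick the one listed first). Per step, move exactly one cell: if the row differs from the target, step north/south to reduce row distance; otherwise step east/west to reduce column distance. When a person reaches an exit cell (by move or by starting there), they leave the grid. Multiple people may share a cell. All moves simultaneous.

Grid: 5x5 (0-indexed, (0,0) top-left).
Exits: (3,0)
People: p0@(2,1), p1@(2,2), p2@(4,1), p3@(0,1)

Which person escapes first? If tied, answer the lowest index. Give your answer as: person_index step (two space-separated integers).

Answer: 0 2

Derivation:
Step 1: p0:(2,1)->(3,1) | p1:(2,2)->(3,2) | p2:(4,1)->(3,1) | p3:(0,1)->(1,1)
Step 2: p0:(3,1)->(3,0)->EXIT | p1:(3,2)->(3,1) | p2:(3,1)->(3,0)->EXIT | p3:(1,1)->(2,1)
Step 3: p0:escaped | p1:(3,1)->(3,0)->EXIT | p2:escaped | p3:(2,1)->(3,1)
Step 4: p0:escaped | p1:escaped | p2:escaped | p3:(3,1)->(3,0)->EXIT
Exit steps: [2, 3, 2, 4]
First to escape: p0 at step 2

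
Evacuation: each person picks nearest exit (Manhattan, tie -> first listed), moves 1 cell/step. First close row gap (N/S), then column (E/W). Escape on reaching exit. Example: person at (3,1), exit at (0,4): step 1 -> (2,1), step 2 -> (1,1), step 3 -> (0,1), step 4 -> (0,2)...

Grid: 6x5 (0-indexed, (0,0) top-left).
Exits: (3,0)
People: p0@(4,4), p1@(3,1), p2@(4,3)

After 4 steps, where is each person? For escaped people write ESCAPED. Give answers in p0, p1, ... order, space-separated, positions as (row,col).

Step 1: p0:(4,4)->(3,4) | p1:(3,1)->(3,0)->EXIT | p2:(4,3)->(3,3)
Step 2: p0:(3,4)->(3,3) | p1:escaped | p2:(3,3)->(3,2)
Step 3: p0:(3,3)->(3,2) | p1:escaped | p2:(3,2)->(3,1)
Step 4: p0:(3,2)->(3,1) | p1:escaped | p2:(3,1)->(3,0)->EXIT

(3,1) ESCAPED ESCAPED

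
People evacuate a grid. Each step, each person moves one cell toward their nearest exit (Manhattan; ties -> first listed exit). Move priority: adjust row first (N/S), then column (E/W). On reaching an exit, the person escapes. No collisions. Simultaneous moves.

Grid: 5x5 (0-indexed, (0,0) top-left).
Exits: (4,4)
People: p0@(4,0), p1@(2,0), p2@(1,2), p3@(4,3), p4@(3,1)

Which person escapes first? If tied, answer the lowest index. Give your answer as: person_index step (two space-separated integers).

Step 1: p0:(4,0)->(4,1) | p1:(2,0)->(3,0) | p2:(1,2)->(2,2) | p3:(4,3)->(4,4)->EXIT | p4:(3,1)->(4,1)
Step 2: p0:(4,1)->(4,2) | p1:(3,0)->(4,0) | p2:(2,2)->(3,2) | p3:escaped | p4:(4,1)->(4,2)
Step 3: p0:(4,2)->(4,3) | p1:(4,0)->(4,1) | p2:(3,2)->(4,2) | p3:escaped | p4:(4,2)->(4,3)
Step 4: p0:(4,3)->(4,4)->EXIT | p1:(4,1)->(4,2) | p2:(4,2)->(4,3) | p3:escaped | p4:(4,3)->(4,4)->EXIT
Step 5: p0:escaped | p1:(4,2)->(4,3) | p2:(4,3)->(4,4)->EXIT | p3:escaped | p4:escaped
Step 6: p0:escaped | p1:(4,3)->(4,4)->EXIT | p2:escaped | p3:escaped | p4:escaped
Exit steps: [4, 6, 5, 1, 4]
First to escape: p3 at step 1

Answer: 3 1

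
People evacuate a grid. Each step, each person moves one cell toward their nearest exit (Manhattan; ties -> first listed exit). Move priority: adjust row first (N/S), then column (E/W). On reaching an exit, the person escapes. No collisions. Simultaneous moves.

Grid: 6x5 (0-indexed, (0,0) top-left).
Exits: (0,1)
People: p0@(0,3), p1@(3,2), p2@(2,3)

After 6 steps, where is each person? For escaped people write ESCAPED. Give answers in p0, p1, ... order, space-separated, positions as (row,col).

Step 1: p0:(0,3)->(0,2) | p1:(3,2)->(2,2) | p2:(2,3)->(1,3)
Step 2: p0:(0,2)->(0,1)->EXIT | p1:(2,2)->(1,2) | p2:(1,3)->(0,3)
Step 3: p0:escaped | p1:(1,2)->(0,2) | p2:(0,3)->(0,2)
Step 4: p0:escaped | p1:(0,2)->(0,1)->EXIT | p2:(0,2)->(0,1)->EXIT

ESCAPED ESCAPED ESCAPED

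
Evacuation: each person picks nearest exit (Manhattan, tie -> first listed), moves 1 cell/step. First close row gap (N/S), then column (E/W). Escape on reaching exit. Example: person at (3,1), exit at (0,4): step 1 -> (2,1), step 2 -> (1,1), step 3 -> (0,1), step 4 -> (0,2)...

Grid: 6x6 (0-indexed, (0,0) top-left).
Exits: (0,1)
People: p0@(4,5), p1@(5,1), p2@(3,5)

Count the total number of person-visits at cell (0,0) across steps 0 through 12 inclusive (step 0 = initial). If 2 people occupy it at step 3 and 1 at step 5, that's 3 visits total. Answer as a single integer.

Answer: 0

Derivation:
Step 0: p0@(4,5) p1@(5,1) p2@(3,5) -> at (0,0): 0 [-], cum=0
Step 1: p0@(3,5) p1@(4,1) p2@(2,5) -> at (0,0): 0 [-], cum=0
Step 2: p0@(2,5) p1@(3,1) p2@(1,5) -> at (0,0): 0 [-], cum=0
Step 3: p0@(1,5) p1@(2,1) p2@(0,5) -> at (0,0): 0 [-], cum=0
Step 4: p0@(0,5) p1@(1,1) p2@(0,4) -> at (0,0): 0 [-], cum=0
Step 5: p0@(0,4) p1@ESC p2@(0,3) -> at (0,0): 0 [-], cum=0
Step 6: p0@(0,3) p1@ESC p2@(0,2) -> at (0,0): 0 [-], cum=0
Step 7: p0@(0,2) p1@ESC p2@ESC -> at (0,0): 0 [-], cum=0
Step 8: p0@ESC p1@ESC p2@ESC -> at (0,0): 0 [-], cum=0
Total visits = 0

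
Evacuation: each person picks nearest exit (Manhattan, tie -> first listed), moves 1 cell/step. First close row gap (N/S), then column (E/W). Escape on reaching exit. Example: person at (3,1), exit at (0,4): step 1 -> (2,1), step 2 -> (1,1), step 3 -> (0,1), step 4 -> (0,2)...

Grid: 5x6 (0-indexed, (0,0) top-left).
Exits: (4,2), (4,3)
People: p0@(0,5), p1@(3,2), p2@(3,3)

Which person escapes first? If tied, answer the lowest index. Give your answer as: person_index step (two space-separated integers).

Answer: 1 1

Derivation:
Step 1: p0:(0,5)->(1,5) | p1:(3,2)->(4,2)->EXIT | p2:(3,3)->(4,3)->EXIT
Step 2: p0:(1,5)->(2,5) | p1:escaped | p2:escaped
Step 3: p0:(2,5)->(3,5) | p1:escaped | p2:escaped
Step 4: p0:(3,5)->(4,5) | p1:escaped | p2:escaped
Step 5: p0:(4,5)->(4,4) | p1:escaped | p2:escaped
Step 6: p0:(4,4)->(4,3)->EXIT | p1:escaped | p2:escaped
Exit steps: [6, 1, 1]
First to escape: p1 at step 1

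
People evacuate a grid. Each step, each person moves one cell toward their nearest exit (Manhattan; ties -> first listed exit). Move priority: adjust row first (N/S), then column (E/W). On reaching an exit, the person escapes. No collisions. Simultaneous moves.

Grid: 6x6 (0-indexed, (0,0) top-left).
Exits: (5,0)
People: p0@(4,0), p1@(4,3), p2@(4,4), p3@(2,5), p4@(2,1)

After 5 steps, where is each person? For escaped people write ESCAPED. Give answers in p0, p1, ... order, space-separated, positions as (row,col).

Step 1: p0:(4,0)->(5,0)->EXIT | p1:(4,3)->(5,3) | p2:(4,4)->(5,4) | p3:(2,5)->(3,5) | p4:(2,1)->(3,1)
Step 2: p0:escaped | p1:(5,3)->(5,2) | p2:(5,4)->(5,3) | p3:(3,5)->(4,5) | p4:(3,1)->(4,1)
Step 3: p0:escaped | p1:(5,2)->(5,1) | p2:(5,3)->(5,2) | p3:(4,5)->(5,5) | p4:(4,1)->(5,1)
Step 4: p0:escaped | p1:(5,1)->(5,0)->EXIT | p2:(5,2)->(5,1) | p3:(5,5)->(5,4) | p4:(5,1)->(5,0)->EXIT
Step 5: p0:escaped | p1:escaped | p2:(5,1)->(5,0)->EXIT | p3:(5,4)->(5,3) | p4:escaped

ESCAPED ESCAPED ESCAPED (5,3) ESCAPED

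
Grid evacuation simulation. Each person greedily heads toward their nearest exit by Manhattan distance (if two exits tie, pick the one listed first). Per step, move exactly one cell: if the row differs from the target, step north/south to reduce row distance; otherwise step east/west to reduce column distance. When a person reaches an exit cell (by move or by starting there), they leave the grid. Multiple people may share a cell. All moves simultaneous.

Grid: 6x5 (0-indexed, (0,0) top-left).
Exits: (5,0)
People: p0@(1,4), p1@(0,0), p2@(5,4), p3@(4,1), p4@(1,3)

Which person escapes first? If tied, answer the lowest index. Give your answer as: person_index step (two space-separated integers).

Answer: 3 2

Derivation:
Step 1: p0:(1,4)->(2,4) | p1:(0,0)->(1,0) | p2:(5,4)->(5,3) | p3:(4,1)->(5,1) | p4:(1,3)->(2,3)
Step 2: p0:(2,4)->(3,4) | p1:(1,0)->(2,0) | p2:(5,3)->(5,2) | p3:(5,1)->(5,0)->EXIT | p4:(2,3)->(3,3)
Step 3: p0:(3,4)->(4,4) | p1:(2,0)->(3,0) | p2:(5,2)->(5,1) | p3:escaped | p4:(3,3)->(4,3)
Step 4: p0:(4,4)->(5,4) | p1:(3,0)->(4,0) | p2:(5,1)->(5,0)->EXIT | p3:escaped | p4:(4,3)->(5,3)
Step 5: p0:(5,4)->(5,3) | p1:(4,0)->(5,0)->EXIT | p2:escaped | p3:escaped | p4:(5,3)->(5,2)
Step 6: p0:(5,3)->(5,2) | p1:escaped | p2:escaped | p3:escaped | p4:(5,2)->(5,1)
Step 7: p0:(5,2)->(5,1) | p1:escaped | p2:escaped | p3:escaped | p4:(5,1)->(5,0)->EXIT
Step 8: p0:(5,1)->(5,0)->EXIT | p1:escaped | p2:escaped | p3:escaped | p4:escaped
Exit steps: [8, 5, 4, 2, 7]
First to escape: p3 at step 2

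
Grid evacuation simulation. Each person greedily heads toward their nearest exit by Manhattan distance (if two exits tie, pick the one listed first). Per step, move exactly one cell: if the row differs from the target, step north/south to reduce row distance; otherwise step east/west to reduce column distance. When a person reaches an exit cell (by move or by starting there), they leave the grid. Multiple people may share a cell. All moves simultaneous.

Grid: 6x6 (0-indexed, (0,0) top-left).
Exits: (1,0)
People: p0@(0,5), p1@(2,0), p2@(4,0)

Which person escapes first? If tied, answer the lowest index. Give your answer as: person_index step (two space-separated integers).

Answer: 1 1

Derivation:
Step 1: p0:(0,5)->(1,5) | p1:(2,0)->(1,0)->EXIT | p2:(4,0)->(3,0)
Step 2: p0:(1,5)->(1,4) | p1:escaped | p2:(3,0)->(2,0)
Step 3: p0:(1,4)->(1,3) | p1:escaped | p2:(2,0)->(1,0)->EXIT
Step 4: p0:(1,3)->(1,2) | p1:escaped | p2:escaped
Step 5: p0:(1,2)->(1,1) | p1:escaped | p2:escaped
Step 6: p0:(1,1)->(1,0)->EXIT | p1:escaped | p2:escaped
Exit steps: [6, 1, 3]
First to escape: p1 at step 1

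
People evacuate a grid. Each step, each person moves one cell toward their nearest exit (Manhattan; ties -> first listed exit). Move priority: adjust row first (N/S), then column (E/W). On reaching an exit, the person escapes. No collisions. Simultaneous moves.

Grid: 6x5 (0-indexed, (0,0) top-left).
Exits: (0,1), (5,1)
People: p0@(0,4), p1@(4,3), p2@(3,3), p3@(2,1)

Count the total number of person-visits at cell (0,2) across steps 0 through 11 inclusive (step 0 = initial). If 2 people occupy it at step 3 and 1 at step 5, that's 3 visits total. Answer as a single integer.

Step 0: p0@(0,4) p1@(4,3) p2@(3,3) p3@(2,1) -> at (0,2): 0 [-], cum=0
Step 1: p0@(0,3) p1@(5,3) p2@(4,3) p3@(1,1) -> at (0,2): 0 [-], cum=0
Step 2: p0@(0,2) p1@(5,2) p2@(5,3) p3@ESC -> at (0,2): 1 [p0], cum=1
Step 3: p0@ESC p1@ESC p2@(5,2) p3@ESC -> at (0,2): 0 [-], cum=1
Step 4: p0@ESC p1@ESC p2@ESC p3@ESC -> at (0,2): 0 [-], cum=1
Total visits = 1

Answer: 1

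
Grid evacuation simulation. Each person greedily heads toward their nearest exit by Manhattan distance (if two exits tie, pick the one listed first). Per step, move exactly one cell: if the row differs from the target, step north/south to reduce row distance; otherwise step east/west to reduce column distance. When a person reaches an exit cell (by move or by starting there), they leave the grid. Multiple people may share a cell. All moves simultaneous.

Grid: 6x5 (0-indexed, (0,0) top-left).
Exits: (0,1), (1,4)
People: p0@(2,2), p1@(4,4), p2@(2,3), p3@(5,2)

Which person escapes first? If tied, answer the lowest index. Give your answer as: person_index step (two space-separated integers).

Step 1: p0:(2,2)->(1,2) | p1:(4,4)->(3,4) | p2:(2,3)->(1,3) | p3:(5,2)->(4,2)
Step 2: p0:(1,2)->(0,2) | p1:(3,4)->(2,4) | p2:(1,3)->(1,4)->EXIT | p3:(4,2)->(3,2)
Step 3: p0:(0,2)->(0,1)->EXIT | p1:(2,4)->(1,4)->EXIT | p2:escaped | p3:(3,2)->(2,2)
Step 4: p0:escaped | p1:escaped | p2:escaped | p3:(2,2)->(1,2)
Step 5: p0:escaped | p1:escaped | p2:escaped | p3:(1,2)->(0,2)
Step 6: p0:escaped | p1:escaped | p2:escaped | p3:(0,2)->(0,1)->EXIT
Exit steps: [3, 3, 2, 6]
First to escape: p2 at step 2

Answer: 2 2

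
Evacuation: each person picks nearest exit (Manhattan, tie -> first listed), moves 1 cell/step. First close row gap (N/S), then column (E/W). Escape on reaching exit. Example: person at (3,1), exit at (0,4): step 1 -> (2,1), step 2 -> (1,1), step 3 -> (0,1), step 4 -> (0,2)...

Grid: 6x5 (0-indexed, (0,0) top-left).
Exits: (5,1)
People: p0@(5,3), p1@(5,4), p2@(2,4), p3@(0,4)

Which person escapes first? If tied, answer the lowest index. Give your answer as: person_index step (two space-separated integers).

Answer: 0 2

Derivation:
Step 1: p0:(5,3)->(5,2) | p1:(5,4)->(5,3) | p2:(2,4)->(3,4) | p3:(0,4)->(1,4)
Step 2: p0:(5,2)->(5,1)->EXIT | p1:(5,3)->(5,2) | p2:(3,4)->(4,4) | p3:(1,4)->(2,4)
Step 3: p0:escaped | p1:(5,2)->(5,1)->EXIT | p2:(4,4)->(5,4) | p3:(2,4)->(3,4)
Step 4: p0:escaped | p1:escaped | p2:(5,4)->(5,3) | p3:(3,4)->(4,4)
Step 5: p0:escaped | p1:escaped | p2:(5,3)->(5,2) | p3:(4,4)->(5,4)
Step 6: p0:escaped | p1:escaped | p2:(5,2)->(5,1)->EXIT | p3:(5,4)->(5,3)
Step 7: p0:escaped | p1:escaped | p2:escaped | p3:(5,3)->(5,2)
Step 8: p0:escaped | p1:escaped | p2:escaped | p3:(5,2)->(5,1)->EXIT
Exit steps: [2, 3, 6, 8]
First to escape: p0 at step 2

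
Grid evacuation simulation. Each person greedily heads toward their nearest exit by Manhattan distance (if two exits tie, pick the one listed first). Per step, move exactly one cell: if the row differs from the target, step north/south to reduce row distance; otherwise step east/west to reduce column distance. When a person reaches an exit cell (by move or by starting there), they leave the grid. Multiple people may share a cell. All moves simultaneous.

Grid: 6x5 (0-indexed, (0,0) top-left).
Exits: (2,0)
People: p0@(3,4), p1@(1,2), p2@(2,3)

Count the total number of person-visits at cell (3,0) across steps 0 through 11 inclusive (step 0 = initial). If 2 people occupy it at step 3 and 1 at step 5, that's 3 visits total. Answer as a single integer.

Answer: 0

Derivation:
Step 0: p0@(3,4) p1@(1,2) p2@(2,3) -> at (3,0): 0 [-], cum=0
Step 1: p0@(2,4) p1@(2,2) p2@(2,2) -> at (3,0): 0 [-], cum=0
Step 2: p0@(2,3) p1@(2,1) p2@(2,1) -> at (3,0): 0 [-], cum=0
Step 3: p0@(2,2) p1@ESC p2@ESC -> at (3,0): 0 [-], cum=0
Step 4: p0@(2,1) p1@ESC p2@ESC -> at (3,0): 0 [-], cum=0
Step 5: p0@ESC p1@ESC p2@ESC -> at (3,0): 0 [-], cum=0
Total visits = 0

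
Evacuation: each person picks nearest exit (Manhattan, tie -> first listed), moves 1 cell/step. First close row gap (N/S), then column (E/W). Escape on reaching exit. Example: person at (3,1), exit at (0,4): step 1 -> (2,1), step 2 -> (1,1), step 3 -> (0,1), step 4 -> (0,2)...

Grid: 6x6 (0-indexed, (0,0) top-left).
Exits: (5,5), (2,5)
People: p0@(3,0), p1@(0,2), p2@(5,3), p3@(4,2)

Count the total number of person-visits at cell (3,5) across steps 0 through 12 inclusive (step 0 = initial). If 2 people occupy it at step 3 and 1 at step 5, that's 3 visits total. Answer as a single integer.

Answer: 0

Derivation:
Step 0: p0@(3,0) p1@(0,2) p2@(5,3) p3@(4,2) -> at (3,5): 0 [-], cum=0
Step 1: p0@(2,0) p1@(1,2) p2@(5,4) p3@(5,2) -> at (3,5): 0 [-], cum=0
Step 2: p0@(2,1) p1@(2,2) p2@ESC p3@(5,3) -> at (3,5): 0 [-], cum=0
Step 3: p0@(2,2) p1@(2,3) p2@ESC p3@(5,4) -> at (3,5): 0 [-], cum=0
Step 4: p0@(2,3) p1@(2,4) p2@ESC p3@ESC -> at (3,5): 0 [-], cum=0
Step 5: p0@(2,4) p1@ESC p2@ESC p3@ESC -> at (3,5): 0 [-], cum=0
Step 6: p0@ESC p1@ESC p2@ESC p3@ESC -> at (3,5): 0 [-], cum=0
Total visits = 0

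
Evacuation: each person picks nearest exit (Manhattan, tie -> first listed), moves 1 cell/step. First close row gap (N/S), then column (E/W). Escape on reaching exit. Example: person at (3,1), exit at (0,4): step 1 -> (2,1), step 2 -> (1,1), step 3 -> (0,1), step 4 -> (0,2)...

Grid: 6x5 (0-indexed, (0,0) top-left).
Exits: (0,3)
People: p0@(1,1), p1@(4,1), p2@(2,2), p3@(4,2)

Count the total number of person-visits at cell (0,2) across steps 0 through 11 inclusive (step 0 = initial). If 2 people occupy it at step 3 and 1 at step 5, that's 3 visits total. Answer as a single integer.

Answer: 4

Derivation:
Step 0: p0@(1,1) p1@(4,1) p2@(2,2) p3@(4,2) -> at (0,2): 0 [-], cum=0
Step 1: p0@(0,1) p1@(3,1) p2@(1,2) p3@(3,2) -> at (0,2): 0 [-], cum=0
Step 2: p0@(0,2) p1@(2,1) p2@(0,2) p3@(2,2) -> at (0,2): 2 [p0,p2], cum=2
Step 3: p0@ESC p1@(1,1) p2@ESC p3@(1,2) -> at (0,2): 0 [-], cum=2
Step 4: p0@ESC p1@(0,1) p2@ESC p3@(0,2) -> at (0,2): 1 [p3], cum=3
Step 5: p0@ESC p1@(0,2) p2@ESC p3@ESC -> at (0,2): 1 [p1], cum=4
Step 6: p0@ESC p1@ESC p2@ESC p3@ESC -> at (0,2): 0 [-], cum=4
Total visits = 4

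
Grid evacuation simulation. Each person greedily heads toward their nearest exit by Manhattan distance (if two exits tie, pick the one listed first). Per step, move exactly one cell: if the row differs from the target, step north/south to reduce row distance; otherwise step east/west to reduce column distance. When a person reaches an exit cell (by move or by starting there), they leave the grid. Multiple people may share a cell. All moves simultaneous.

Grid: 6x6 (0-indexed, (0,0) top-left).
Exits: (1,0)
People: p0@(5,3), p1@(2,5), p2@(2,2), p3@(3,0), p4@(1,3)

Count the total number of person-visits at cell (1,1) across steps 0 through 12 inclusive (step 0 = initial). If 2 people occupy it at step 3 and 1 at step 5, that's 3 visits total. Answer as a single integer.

Answer: 4

Derivation:
Step 0: p0@(5,3) p1@(2,5) p2@(2,2) p3@(3,0) p4@(1,3) -> at (1,1): 0 [-], cum=0
Step 1: p0@(4,3) p1@(1,5) p2@(1,2) p3@(2,0) p4@(1,2) -> at (1,1): 0 [-], cum=0
Step 2: p0@(3,3) p1@(1,4) p2@(1,1) p3@ESC p4@(1,1) -> at (1,1): 2 [p2,p4], cum=2
Step 3: p0@(2,3) p1@(1,3) p2@ESC p3@ESC p4@ESC -> at (1,1): 0 [-], cum=2
Step 4: p0@(1,3) p1@(1,2) p2@ESC p3@ESC p4@ESC -> at (1,1): 0 [-], cum=2
Step 5: p0@(1,2) p1@(1,1) p2@ESC p3@ESC p4@ESC -> at (1,1): 1 [p1], cum=3
Step 6: p0@(1,1) p1@ESC p2@ESC p3@ESC p4@ESC -> at (1,1): 1 [p0], cum=4
Step 7: p0@ESC p1@ESC p2@ESC p3@ESC p4@ESC -> at (1,1): 0 [-], cum=4
Total visits = 4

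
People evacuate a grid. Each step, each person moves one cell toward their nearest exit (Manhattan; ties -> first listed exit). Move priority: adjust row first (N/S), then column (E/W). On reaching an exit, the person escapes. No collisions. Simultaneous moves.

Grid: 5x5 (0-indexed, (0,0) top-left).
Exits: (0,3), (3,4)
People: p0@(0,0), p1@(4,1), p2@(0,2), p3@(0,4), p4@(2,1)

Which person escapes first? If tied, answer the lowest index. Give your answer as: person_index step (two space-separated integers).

Step 1: p0:(0,0)->(0,1) | p1:(4,1)->(3,1) | p2:(0,2)->(0,3)->EXIT | p3:(0,4)->(0,3)->EXIT | p4:(2,1)->(1,1)
Step 2: p0:(0,1)->(0,2) | p1:(3,1)->(3,2) | p2:escaped | p3:escaped | p4:(1,1)->(0,1)
Step 3: p0:(0,2)->(0,3)->EXIT | p1:(3,2)->(3,3) | p2:escaped | p3:escaped | p4:(0,1)->(0,2)
Step 4: p0:escaped | p1:(3,3)->(3,4)->EXIT | p2:escaped | p3:escaped | p4:(0,2)->(0,3)->EXIT
Exit steps: [3, 4, 1, 1, 4]
First to escape: p2 at step 1

Answer: 2 1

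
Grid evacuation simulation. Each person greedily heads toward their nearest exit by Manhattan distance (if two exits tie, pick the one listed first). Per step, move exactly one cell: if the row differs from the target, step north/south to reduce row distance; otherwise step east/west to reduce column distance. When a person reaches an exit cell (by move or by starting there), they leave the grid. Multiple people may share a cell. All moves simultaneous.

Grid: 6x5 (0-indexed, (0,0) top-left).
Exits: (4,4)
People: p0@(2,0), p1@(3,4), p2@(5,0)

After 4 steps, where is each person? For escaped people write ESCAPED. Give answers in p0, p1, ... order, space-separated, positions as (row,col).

Step 1: p0:(2,0)->(3,0) | p1:(3,4)->(4,4)->EXIT | p2:(5,0)->(4,0)
Step 2: p0:(3,0)->(4,0) | p1:escaped | p2:(4,0)->(4,1)
Step 3: p0:(4,0)->(4,1) | p1:escaped | p2:(4,1)->(4,2)
Step 4: p0:(4,1)->(4,2) | p1:escaped | p2:(4,2)->(4,3)

(4,2) ESCAPED (4,3)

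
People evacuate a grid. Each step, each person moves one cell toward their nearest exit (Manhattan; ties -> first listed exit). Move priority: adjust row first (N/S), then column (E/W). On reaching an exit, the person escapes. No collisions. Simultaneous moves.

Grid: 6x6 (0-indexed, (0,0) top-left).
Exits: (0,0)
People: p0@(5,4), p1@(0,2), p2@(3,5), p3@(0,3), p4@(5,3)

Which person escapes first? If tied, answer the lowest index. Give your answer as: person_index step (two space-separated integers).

Answer: 1 2

Derivation:
Step 1: p0:(5,4)->(4,4) | p1:(0,2)->(0,1) | p2:(3,5)->(2,5) | p3:(0,3)->(0,2) | p4:(5,3)->(4,3)
Step 2: p0:(4,4)->(3,4) | p1:(0,1)->(0,0)->EXIT | p2:(2,5)->(1,5) | p3:(0,2)->(0,1) | p4:(4,3)->(3,3)
Step 3: p0:(3,4)->(2,4) | p1:escaped | p2:(1,5)->(0,5) | p3:(0,1)->(0,0)->EXIT | p4:(3,3)->(2,3)
Step 4: p0:(2,4)->(1,4) | p1:escaped | p2:(0,5)->(0,4) | p3:escaped | p4:(2,3)->(1,3)
Step 5: p0:(1,4)->(0,4) | p1:escaped | p2:(0,4)->(0,3) | p3:escaped | p4:(1,3)->(0,3)
Step 6: p0:(0,4)->(0,3) | p1:escaped | p2:(0,3)->(0,2) | p3:escaped | p4:(0,3)->(0,2)
Step 7: p0:(0,3)->(0,2) | p1:escaped | p2:(0,2)->(0,1) | p3:escaped | p4:(0,2)->(0,1)
Step 8: p0:(0,2)->(0,1) | p1:escaped | p2:(0,1)->(0,0)->EXIT | p3:escaped | p4:(0,1)->(0,0)->EXIT
Step 9: p0:(0,1)->(0,0)->EXIT | p1:escaped | p2:escaped | p3:escaped | p4:escaped
Exit steps: [9, 2, 8, 3, 8]
First to escape: p1 at step 2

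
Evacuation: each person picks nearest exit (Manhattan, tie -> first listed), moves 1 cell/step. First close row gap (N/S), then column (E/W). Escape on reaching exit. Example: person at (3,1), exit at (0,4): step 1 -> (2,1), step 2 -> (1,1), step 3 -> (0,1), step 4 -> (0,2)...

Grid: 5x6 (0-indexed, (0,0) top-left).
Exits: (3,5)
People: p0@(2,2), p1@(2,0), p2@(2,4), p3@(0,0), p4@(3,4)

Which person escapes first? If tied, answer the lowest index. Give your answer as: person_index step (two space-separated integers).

Step 1: p0:(2,2)->(3,2) | p1:(2,0)->(3,0) | p2:(2,4)->(3,4) | p3:(0,0)->(1,0) | p4:(3,4)->(3,5)->EXIT
Step 2: p0:(3,2)->(3,3) | p1:(3,0)->(3,1) | p2:(3,4)->(3,5)->EXIT | p3:(1,0)->(2,0) | p4:escaped
Step 3: p0:(3,3)->(3,4) | p1:(3,1)->(3,2) | p2:escaped | p3:(2,0)->(3,0) | p4:escaped
Step 4: p0:(3,4)->(3,5)->EXIT | p1:(3,2)->(3,3) | p2:escaped | p3:(3,0)->(3,1) | p4:escaped
Step 5: p0:escaped | p1:(3,3)->(3,4) | p2:escaped | p3:(3,1)->(3,2) | p4:escaped
Step 6: p0:escaped | p1:(3,4)->(3,5)->EXIT | p2:escaped | p3:(3,2)->(3,3) | p4:escaped
Step 7: p0:escaped | p1:escaped | p2:escaped | p3:(3,3)->(3,4) | p4:escaped
Step 8: p0:escaped | p1:escaped | p2:escaped | p3:(3,4)->(3,5)->EXIT | p4:escaped
Exit steps: [4, 6, 2, 8, 1]
First to escape: p4 at step 1

Answer: 4 1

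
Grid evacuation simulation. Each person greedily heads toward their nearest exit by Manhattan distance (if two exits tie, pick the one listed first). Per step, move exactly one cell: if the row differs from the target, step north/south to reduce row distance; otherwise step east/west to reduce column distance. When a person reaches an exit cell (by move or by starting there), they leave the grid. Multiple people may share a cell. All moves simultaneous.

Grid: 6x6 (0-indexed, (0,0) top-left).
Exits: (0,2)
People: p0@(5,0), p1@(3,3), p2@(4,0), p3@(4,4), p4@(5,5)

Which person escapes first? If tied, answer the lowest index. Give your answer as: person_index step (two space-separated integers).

Answer: 1 4

Derivation:
Step 1: p0:(5,0)->(4,0) | p1:(3,3)->(2,3) | p2:(4,0)->(3,0) | p3:(4,4)->(3,4) | p4:(5,5)->(4,5)
Step 2: p0:(4,0)->(3,0) | p1:(2,3)->(1,3) | p2:(3,0)->(2,0) | p3:(3,4)->(2,4) | p4:(4,5)->(3,5)
Step 3: p0:(3,0)->(2,0) | p1:(1,3)->(0,3) | p2:(2,0)->(1,0) | p3:(2,4)->(1,4) | p4:(3,5)->(2,5)
Step 4: p0:(2,0)->(1,0) | p1:(0,3)->(0,2)->EXIT | p2:(1,0)->(0,0) | p3:(1,4)->(0,4) | p4:(2,5)->(1,5)
Step 5: p0:(1,0)->(0,0) | p1:escaped | p2:(0,0)->(0,1) | p3:(0,4)->(0,3) | p4:(1,5)->(0,5)
Step 6: p0:(0,0)->(0,1) | p1:escaped | p2:(0,1)->(0,2)->EXIT | p3:(0,3)->(0,2)->EXIT | p4:(0,5)->(0,4)
Step 7: p0:(0,1)->(0,2)->EXIT | p1:escaped | p2:escaped | p3:escaped | p4:(0,4)->(0,3)
Step 8: p0:escaped | p1:escaped | p2:escaped | p3:escaped | p4:(0,3)->(0,2)->EXIT
Exit steps: [7, 4, 6, 6, 8]
First to escape: p1 at step 4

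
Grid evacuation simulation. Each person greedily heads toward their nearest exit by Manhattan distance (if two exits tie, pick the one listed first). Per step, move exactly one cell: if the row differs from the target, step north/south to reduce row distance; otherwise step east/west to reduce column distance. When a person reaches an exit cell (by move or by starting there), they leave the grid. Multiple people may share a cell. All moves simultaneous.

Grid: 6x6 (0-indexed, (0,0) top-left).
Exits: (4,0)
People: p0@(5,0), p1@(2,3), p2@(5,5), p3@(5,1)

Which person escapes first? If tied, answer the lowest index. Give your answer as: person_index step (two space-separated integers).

Answer: 0 1

Derivation:
Step 1: p0:(5,0)->(4,0)->EXIT | p1:(2,3)->(3,3) | p2:(5,5)->(4,5) | p3:(5,1)->(4,1)
Step 2: p0:escaped | p1:(3,3)->(4,3) | p2:(4,5)->(4,4) | p3:(4,1)->(4,0)->EXIT
Step 3: p0:escaped | p1:(4,3)->(4,2) | p2:(4,4)->(4,3) | p3:escaped
Step 4: p0:escaped | p1:(4,2)->(4,1) | p2:(4,3)->(4,2) | p3:escaped
Step 5: p0:escaped | p1:(4,1)->(4,0)->EXIT | p2:(4,2)->(4,1) | p3:escaped
Step 6: p0:escaped | p1:escaped | p2:(4,1)->(4,0)->EXIT | p3:escaped
Exit steps: [1, 5, 6, 2]
First to escape: p0 at step 1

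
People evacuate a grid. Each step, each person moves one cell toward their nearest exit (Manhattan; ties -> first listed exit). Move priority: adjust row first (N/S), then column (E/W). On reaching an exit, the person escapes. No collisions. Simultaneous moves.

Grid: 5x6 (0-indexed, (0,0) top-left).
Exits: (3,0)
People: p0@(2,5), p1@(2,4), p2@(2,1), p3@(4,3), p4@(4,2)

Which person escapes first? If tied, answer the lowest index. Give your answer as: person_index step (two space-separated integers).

Step 1: p0:(2,5)->(3,5) | p1:(2,4)->(3,4) | p2:(2,1)->(3,1) | p3:(4,3)->(3,3) | p4:(4,2)->(3,2)
Step 2: p0:(3,5)->(3,4) | p1:(3,4)->(3,3) | p2:(3,1)->(3,0)->EXIT | p3:(3,3)->(3,2) | p4:(3,2)->(3,1)
Step 3: p0:(3,4)->(3,3) | p1:(3,3)->(3,2) | p2:escaped | p3:(3,2)->(3,1) | p4:(3,1)->(3,0)->EXIT
Step 4: p0:(3,3)->(3,2) | p1:(3,2)->(3,1) | p2:escaped | p3:(3,1)->(3,0)->EXIT | p4:escaped
Step 5: p0:(3,2)->(3,1) | p1:(3,1)->(3,0)->EXIT | p2:escaped | p3:escaped | p4:escaped
Step 6: p0:(3,1)->(3,0)->EXIT | p1:escaped | p2:escaped | p3:escaped | p4:escaped
Exit steps: [6, 5, 2, 4, 3]
First to escape: p2 at step 2

Answer: 2 2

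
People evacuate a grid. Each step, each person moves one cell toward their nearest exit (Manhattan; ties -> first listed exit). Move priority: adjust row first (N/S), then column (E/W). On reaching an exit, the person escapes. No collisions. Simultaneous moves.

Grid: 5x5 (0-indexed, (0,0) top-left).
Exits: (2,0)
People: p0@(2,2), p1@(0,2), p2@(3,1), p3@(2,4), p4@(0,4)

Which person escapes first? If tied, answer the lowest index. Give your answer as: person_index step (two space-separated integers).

Step 1: p0:(2,2)->(2,1) | p1:(0,2)->(1,2) | p2:(3,1)->(2,1) | p3:(2,4)->(2,3) | p4:(0,4)->(1,4)
Step 2: p0:(2,1)->(2,0)->EXIT | p1:(1,2)->(2,2) | p2:(2,1)->(2,0)->EXIT | p3:(2,3)->(2,2) | p4:(1,4)->(2,4)
Step 3: p0:escaped | p1:(2,2)->(2,1) | p2:escaped | p3:(2,2)->(2,1) | p4:(2,4)->(2,3)
Step 4: p0:escaped | p1:(2,1)->(2,0)->EXIT | p2:escaped | p3:(2,1)->(2,0)->EXIT | p4:(2,3)->(2,2)
Step 5: p0:escaped | p1:escaped | p2:escaped | p3:escaped | p4:(2,2)->(2,1)
Step 6: p0:escaped | p1:escaped | p2:escaped | p3:escaped | p4:(2,1)->(2,0)->EXIT
Exit steps: [2, 4, 2, 4, 6]
First to escape: p0 at step 2

Answer: 0 2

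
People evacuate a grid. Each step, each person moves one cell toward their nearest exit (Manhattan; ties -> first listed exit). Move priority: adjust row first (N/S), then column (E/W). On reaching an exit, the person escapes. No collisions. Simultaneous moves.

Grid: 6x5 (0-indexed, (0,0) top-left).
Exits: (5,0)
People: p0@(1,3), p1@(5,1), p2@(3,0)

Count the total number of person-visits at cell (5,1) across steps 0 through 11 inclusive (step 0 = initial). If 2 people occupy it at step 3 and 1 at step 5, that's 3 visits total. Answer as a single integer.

Answer: 2

Derivation:
Step 0: p0@(1,3) p1@(5,1) p2@(3,0) -> at (5,1): 1 [p1], cum=1
Step 1: p0@(2,3) p1@ESC p2@(4,0) -> at (5,1): 0 [-], cum=1
Step 2: p0@(3,3) p1@ESC p2@ESC -> at (5,1): 0 [-], cum=1
Step 3: p0@(4,3) p1@ESC p2@ESC -> at (5,1): 0 [-], cum=1
Step 4: p0@(5,3) p1@ESC p2@ESC -> at (5,1): 0 [-], cum=1
Step 5: p0@(5,2) p1@ESC p2@ESC -> at (5,1): 0 [-], cum=1
Step 6: p0@(5,1) p1@ESC p2@ESC -> at (5,1): 1 [p0], cum=2
Step 7: p0@ESC p1@ESC p2@ESC -> at (5,1): 0 [-], cum=2
Total visits = 2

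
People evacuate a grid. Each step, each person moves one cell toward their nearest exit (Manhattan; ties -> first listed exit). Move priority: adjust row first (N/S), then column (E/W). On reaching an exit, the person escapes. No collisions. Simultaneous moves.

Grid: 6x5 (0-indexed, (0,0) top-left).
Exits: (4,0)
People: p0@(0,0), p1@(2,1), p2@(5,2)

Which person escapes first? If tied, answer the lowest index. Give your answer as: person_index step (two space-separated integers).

Answer: 1 3

Derivation:
Step 1: p0:(0,0)->(1,0) | p1:(2,1)->(3,1) | p2:(5,2)->(4,2)
Step 2: p0:(1,0)->(2,0) | p1:(3,1)->(4,1) | p2:(4,2)->(4,1)
Step 3: p0:(2,0)->(3,0) | p1:(4,1)->(4,0)->EXIT | p2:(4,1)->(4,0)->EXIT
Step 4: p0:(3,0)->(4,0)->EXIT | p1:escaped | p2:escaped
Exit steps: [4, 3, 3]
First to escape: p1 at step 3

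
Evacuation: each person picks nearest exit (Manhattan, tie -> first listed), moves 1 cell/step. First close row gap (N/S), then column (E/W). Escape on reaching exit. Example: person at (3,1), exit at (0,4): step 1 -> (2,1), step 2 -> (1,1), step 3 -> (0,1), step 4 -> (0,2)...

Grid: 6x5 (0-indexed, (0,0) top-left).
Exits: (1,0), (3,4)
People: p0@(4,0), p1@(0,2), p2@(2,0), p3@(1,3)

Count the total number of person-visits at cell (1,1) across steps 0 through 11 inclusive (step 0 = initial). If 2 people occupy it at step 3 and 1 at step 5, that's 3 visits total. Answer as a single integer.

Step 0: p0@(4,0) p1@(0,2) p2@(2,0) p3@(1,3) -> at (1,1): 0 [-], cum=0
Step 1: p0@(3,0) p1@(1,2) p2@ESC p3@(1,2) -> at (1,1): 0 [-], cum=0
Step 2: p0@(2,0) p1@(1,1) p2@ESC p3@(1,1) -> at (1,1): 2 [p1,p3], cum=2
Step 3: p0@ESC p1@ESC p2@ESC p3@ESC -> at (1,1): 0 [-], cum=2
Total visits = 2

Answer: 2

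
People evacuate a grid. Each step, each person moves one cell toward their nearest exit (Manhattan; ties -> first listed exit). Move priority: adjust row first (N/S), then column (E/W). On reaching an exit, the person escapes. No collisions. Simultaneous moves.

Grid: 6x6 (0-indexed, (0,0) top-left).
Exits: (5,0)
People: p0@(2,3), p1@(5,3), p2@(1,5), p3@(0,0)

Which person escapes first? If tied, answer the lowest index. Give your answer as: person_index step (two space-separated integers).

Answer: 1 3

Derivation:
Step 1: p0:(2,3)->(3,3) | p1:(5,3)->(5,2) | p2:(1,5)->(2,5) | p3:(0,0)->(1,0)
Step 2: p0:(3,3)->(4,3) | p1:(5,2)->(5,1) | p2:(2,5)->(3,5) | p3:(1,0)->(2,0)
Step 3: p0:(4,3)->(5,3) | p1:(5,1)->(5,0)->EXIT | p2:(3,5)->(4,5) | p3:(2,0)->(3,0)
Step 4: p0:(5,3)->(5,2) | p1:escaped | p2:(4,5)->(5,5) | p3:(3,0)->(4,0)
Step 5: p0:(5,2)->(5,1) | p1:escaped | p2:(5,5)->(5,4) | p3:(4,0)->(5,0)->EXIT
Step 6: p0:(5,1)->(5,0)->EXIT | p1:escaped | p2:(5,4)->(5,3) | p3:escaped
Step 7: p0:escaped | p1:escaped | p2:(5,3)->(5,2) | p3:escaped
Step 8: p0:escaped | p1:escaped | p2:(5,2)->(5,1) | p3:escaped
Step 9: p0:escaped | p1:escaped | p2:(5,1)->(5,0)->EXIT | p3:escaped
Exit steps: [6, 3, 9, 5]
First to escape: p1 at step 3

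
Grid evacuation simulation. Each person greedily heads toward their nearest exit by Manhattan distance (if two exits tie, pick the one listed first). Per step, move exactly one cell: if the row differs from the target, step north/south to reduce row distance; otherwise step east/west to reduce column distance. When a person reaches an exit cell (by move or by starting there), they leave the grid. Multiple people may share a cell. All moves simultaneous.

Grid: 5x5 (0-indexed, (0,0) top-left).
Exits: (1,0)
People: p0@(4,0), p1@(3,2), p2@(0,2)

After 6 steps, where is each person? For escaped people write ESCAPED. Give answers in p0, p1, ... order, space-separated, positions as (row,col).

Step 1: p0:(4,0)->(3,0) | p1:(3,2)->(2,2) | p2:(0,2)->(1,2)
Step 2: p0:(3,0)->(2,0) | p1:(2,2)->(1,2) | p2:(1,2)->(1,1)
Step 3: p0:(2,0)->(1,0)->EXIT | p1:(1,2)->(1,1) | p2:(1,1)->(1,0)->EXIT
Step 4: p0:escaped | p1:(1,1)->(1,0)->EXIT | p2:escaped

ESCAPED ESCAPED ESCAPED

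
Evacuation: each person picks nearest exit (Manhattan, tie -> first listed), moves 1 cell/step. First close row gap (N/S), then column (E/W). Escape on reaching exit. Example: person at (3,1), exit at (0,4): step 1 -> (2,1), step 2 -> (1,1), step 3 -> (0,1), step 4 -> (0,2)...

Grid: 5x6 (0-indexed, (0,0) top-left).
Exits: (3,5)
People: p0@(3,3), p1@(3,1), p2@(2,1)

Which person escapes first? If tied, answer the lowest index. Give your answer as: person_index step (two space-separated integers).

Step 1: p0:(3,3)->(3,4) | p1:(3,1)->(3,2) | p2:(2,1)->(3,1)
Step 2: p0:(3,4)->(3,5)->EXIT | p1:(3,2)->(3,3) | p2:(3,1)->(3,2)
Step 3: p0:escaped | p1:(3,3)->(3,4) | p2:(3,2)->(3,3)
Step 4: p0:escaped | p1:(3,4)->(3,5)->EXIT | p2:(3,3)->(3,4)
Step 5: p0:escaped | p1:escaped | p2:(3,4)->(3,5)->EXIT
Exit steps: [2, 4, 5]
First to escape: p0 at step 2

Answer: 0 2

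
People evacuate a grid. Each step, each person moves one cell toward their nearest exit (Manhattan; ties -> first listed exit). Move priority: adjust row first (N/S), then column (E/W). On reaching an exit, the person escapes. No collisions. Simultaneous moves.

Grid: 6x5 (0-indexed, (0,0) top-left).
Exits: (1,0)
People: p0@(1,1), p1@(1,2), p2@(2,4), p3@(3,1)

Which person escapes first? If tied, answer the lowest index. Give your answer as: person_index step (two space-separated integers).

Answer: 0 1

Derivation:
Step 1: p0:(1,1)->(1,0)->EXIT | p1:(1,2)->(1,1) | p2:(2,4)->(1,4) | p3:(3,1)->(2,1)
Step 2: p0:escaped | p1:(1,1)->(1,0)->EXIT | p2:(1,4)->(1,3) | p3:(2,1)->(1,1)
Step 3: p0:escaped | p1:escaped | p2:(1,3)->(1,2) | p3:(1,1)->(1,0)->EXIT
Step 4: p0:escaped | p1:escaped | p2:(1,2)->(1,1) | p3:escaped
Step 5: p0:escaped | p1:escaped | p2:(1,1)->(1,0)->EXIT | p3:escaped
Exit steps: [1, 2, 5, 3]
First to escape: p0 at step 1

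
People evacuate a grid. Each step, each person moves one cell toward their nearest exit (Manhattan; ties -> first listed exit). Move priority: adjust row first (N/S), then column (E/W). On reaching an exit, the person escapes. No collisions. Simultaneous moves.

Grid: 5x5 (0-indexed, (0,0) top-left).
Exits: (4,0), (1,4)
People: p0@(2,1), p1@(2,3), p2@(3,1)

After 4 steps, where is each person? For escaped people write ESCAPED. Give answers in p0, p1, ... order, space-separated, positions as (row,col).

Step 1: p0:(2,1)->(3,1) | p1:(2,3)->(1,3) | p2:(3,1)->(4,1)
Step 2: p0:(3,1)->(4,1) | p1:(1,3)->(1,4)->EXIT | p2:(4,1)->(4,0)->EXIT
Step 3: p0:(4,1)->(4,0)->EXIT | p1:escaped | p2:escaped

ESCAPED ESCAPED ESCAPED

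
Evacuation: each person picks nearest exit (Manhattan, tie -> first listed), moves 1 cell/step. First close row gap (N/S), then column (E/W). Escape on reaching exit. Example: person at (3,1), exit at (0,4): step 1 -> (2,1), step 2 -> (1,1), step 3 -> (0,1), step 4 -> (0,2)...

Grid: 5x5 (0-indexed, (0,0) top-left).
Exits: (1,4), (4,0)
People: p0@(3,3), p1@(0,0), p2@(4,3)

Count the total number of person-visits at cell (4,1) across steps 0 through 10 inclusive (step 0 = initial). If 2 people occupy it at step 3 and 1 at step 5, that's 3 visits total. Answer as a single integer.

Answer: 1

Derivation:
Step 0: p0@(3,3) p1@(0,0) p2@(4,3) -> at (4,1): 0 [-], cum=0
Step 1: p0@(2,3) p1@(1,0) p2@(4,2) -> at (4,1): 0 [-], cum=0
Step 2: p0@(1,3) p1@(2,0) p2@(4,1) -> at (4,1): 1 [p2], cum=1
Step 3: p0@ESC p1@(3,0) p2@ESC -> at (4,1): 0 [-], cum=1
Step 4: p0@ESC p1@ESC p2@ESC -> at (4,1): 0 [-], cum=1
Total visits = 1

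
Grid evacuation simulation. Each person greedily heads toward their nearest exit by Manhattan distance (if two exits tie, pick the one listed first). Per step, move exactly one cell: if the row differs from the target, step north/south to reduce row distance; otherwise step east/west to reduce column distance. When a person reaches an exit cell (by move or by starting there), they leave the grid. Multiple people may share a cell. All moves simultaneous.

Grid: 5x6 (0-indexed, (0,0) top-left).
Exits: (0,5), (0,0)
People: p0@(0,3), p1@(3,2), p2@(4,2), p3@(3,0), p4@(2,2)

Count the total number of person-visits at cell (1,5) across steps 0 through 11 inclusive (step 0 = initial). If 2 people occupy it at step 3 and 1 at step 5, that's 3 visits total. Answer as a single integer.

Step 0: p0@(0,3) p1@(3,2) p2@(4,2) p3@(3,0) p4@(2,2) -> at (1,5): 0 [-], cum=0
Step 1: p0@(0,4) p1@(2,2) p2@(3,2) p3@(2,0) p4@(1,2) -> at (1,5): 0 [-], cum=0
Step 2: p0@ESC p1@(1,2) p2@(2,2) p3@(1,0) p4@(0,2) -> at (1,5): 0 [-], cum=0
Step 3: p0@ESC p1@(0,2) p2@(1,2) p3@ESC p4@(0,1) -> at (1,5): 0 [-], cum=0
Step 4: p0@ESC p1@(0,1) p2@(0,2) p3@ESC p4@ESC -> at (1,5): 0 [-], cum=0
Step 5: p0@ESC p1@ESC p2@(0,1) p3@ESC p4@ESC -> at (1,5): 0 [-], cum=0
Step 6: p0@ESC p1@ESC p2@ESC p3@ESC p4@ESC -> at (1,5): 0 [-], cum=0
Total visits = 0

Answer: 0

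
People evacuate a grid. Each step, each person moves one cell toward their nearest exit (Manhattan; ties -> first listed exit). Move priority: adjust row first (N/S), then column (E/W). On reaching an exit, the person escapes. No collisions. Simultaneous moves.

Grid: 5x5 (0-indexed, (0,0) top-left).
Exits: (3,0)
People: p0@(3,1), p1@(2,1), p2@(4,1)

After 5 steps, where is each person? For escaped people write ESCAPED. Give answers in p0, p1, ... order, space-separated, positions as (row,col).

Step 1: p0:(3,1)->(3,0)->EXIT | p1:(2,1)->(3,1) | p2:(4,1)->(3,1)
Step 2: p0:escaped | p1:(3,1)->(3,0)->EXIT | p2:(3,1)->(3,0)->EXIT

ESCAPED ESCAPED ESCAPED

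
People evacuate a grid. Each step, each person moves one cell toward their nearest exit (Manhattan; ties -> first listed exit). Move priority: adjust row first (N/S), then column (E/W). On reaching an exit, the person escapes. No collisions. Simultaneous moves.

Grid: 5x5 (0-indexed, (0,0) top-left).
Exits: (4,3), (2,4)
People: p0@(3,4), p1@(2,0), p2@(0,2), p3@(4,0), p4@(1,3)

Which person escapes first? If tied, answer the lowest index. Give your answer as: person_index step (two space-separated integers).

Step 1: p0:(3,4)->(2,4)->EXIT | p1:(2,0)->(2,1) | p2:(0,2)->(1,2) | p3:(4,0)->(4,1) | p4:(1,3)->(2,3)
Step 2: p0:escaped | p1:(2,1)->(2,2) | p2:(1,2)->(2,2) | p3:(4,1)->(4,2) | p4:(2,3)->(2,4)->EXIT
Step 3: p0:escaped | p1:(2,2)->(2,3) | p2:(2,2)->(2,3) | p3:(4,2)->(4,3)->EXIT | p4:escaped
Step 4: p0:escaped | p1:(2,3)->(2,4)->EXIT | p2:(2,3)->(2,4)->EXIT | p3:escaped | p4:escaped
Exit steps: [1, 4, 4, 3, 2]
First to escape: p0 at step 1

Answer: 0 1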